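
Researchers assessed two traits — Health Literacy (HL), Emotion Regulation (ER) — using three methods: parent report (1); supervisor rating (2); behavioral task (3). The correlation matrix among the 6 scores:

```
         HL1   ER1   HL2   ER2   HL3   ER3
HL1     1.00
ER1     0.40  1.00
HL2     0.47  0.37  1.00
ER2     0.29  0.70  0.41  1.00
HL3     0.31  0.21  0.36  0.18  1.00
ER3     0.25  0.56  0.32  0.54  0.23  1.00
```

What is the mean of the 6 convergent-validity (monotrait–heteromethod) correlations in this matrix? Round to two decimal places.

Convergent values: 0.47, 0.31, 0.36, 0.70, 0.56, 0.54; mean = 2.94/6 = 0.49.

0.49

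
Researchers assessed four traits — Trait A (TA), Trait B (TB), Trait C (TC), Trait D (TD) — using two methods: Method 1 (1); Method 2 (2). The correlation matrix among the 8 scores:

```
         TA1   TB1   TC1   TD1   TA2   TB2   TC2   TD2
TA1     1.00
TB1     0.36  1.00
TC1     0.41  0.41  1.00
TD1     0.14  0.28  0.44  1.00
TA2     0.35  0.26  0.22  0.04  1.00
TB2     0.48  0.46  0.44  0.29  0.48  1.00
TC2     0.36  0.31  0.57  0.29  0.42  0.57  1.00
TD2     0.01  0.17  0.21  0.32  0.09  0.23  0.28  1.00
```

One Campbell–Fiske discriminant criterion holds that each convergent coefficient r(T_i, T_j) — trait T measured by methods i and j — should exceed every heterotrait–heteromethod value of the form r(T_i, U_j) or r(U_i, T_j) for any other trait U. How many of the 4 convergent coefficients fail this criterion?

2

Checking each validity diagonal entry against its comparison values:
TA (methods 1·2): 0.35 vs {0.48, 0.26, 0.36, 0.22, 0.01, 0.04} → fail.
TB (methods 1·2): 0.46 vs {0.26, 0.48, 0.31, 0.44, 0.17, 0.29} → fail.
TC (methods 1·2): 0.57 vs {0.22, 0.36, 0.44, 0.31, 0.21, 0.29} → pass.
TD (methods 1·2): 0.32 vs {0.04, 0.01, 0.29, 0.17, 0.29, 0.21} → pass.
2 of 4 fail.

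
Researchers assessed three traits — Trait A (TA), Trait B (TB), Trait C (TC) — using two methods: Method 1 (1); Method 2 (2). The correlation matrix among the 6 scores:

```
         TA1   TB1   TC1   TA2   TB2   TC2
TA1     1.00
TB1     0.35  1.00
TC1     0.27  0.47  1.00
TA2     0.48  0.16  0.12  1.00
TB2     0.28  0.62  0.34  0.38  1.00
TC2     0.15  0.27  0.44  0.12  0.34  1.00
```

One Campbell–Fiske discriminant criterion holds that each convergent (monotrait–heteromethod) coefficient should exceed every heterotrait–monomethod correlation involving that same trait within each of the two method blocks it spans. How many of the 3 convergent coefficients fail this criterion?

1

Checking each validity diagonal entry against its comparison values:
TA (methods 1·2): 0.48 vs {0.35, 0.38, 0.27, 0.12} → pass.
TB (methods 1·2): 0.62 vs {0.35, 0.38, 0.47, 0.34} → pass.
TC (methods 1·2): 0.44 vs {0.27, 0.12, 0.47, 0.34} → fail.
1 of 3 fail.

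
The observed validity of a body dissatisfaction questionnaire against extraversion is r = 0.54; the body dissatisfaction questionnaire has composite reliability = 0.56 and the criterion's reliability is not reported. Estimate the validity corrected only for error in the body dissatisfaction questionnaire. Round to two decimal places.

0.72

Single correction: r_c = r_obs / √r_xx = 0.54 / √0.56 = 0.54 / 0.7483 ≈ 0.72.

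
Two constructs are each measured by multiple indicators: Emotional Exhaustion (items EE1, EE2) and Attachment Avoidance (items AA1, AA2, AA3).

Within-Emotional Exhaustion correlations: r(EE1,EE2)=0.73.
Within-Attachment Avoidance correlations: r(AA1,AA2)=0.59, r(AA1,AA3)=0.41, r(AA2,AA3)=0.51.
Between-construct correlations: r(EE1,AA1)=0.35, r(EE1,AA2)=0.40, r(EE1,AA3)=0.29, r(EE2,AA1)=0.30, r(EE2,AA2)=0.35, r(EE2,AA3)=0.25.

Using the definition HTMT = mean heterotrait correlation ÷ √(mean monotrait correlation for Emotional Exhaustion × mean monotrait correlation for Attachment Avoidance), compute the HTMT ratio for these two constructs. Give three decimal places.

0.533

Between-construct mean = 1.94/6 = 0.3233.
Mean within-EE = 0.73/1 = 0.7300; mean within-AA = 1.51/3 = 0.5033.
Geometric mean = √(0.7300 × 0.5033) = 0.6061.
HTMT = 0.3233 / 0.6061 = 0.533.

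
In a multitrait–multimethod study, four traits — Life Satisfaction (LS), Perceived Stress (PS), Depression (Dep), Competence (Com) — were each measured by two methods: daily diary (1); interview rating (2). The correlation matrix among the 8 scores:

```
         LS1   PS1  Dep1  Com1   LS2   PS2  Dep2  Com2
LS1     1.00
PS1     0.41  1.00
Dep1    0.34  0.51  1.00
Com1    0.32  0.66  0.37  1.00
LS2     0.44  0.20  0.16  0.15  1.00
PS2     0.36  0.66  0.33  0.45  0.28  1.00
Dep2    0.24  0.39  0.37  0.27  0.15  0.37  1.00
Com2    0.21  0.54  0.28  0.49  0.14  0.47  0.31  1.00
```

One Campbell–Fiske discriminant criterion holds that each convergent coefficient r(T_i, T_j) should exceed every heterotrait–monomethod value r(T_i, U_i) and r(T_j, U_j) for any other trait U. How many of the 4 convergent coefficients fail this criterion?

3

Convergent coefficients and their comparison sets:
LS (methods 1·2): 0.44 vs {0.41, 0.28, 0.34, 0.15, 0.32, 0.14} → pass.
PS (methods 1·2): 0.66 vs {0.41, 0.28, 0.51, 0.37, 0.66, 0.47} → fail.
Dep (methods 1·2): 0.37 vs {0.34, 0.15, 0.51, 0.37, 0.37, 0.31} → fail.
Com (methods 1·2): 0.49 vs {0.32, 0.14, 0.66, 0.47, 0.37, 0.31} → fail.
3 of 4 fail.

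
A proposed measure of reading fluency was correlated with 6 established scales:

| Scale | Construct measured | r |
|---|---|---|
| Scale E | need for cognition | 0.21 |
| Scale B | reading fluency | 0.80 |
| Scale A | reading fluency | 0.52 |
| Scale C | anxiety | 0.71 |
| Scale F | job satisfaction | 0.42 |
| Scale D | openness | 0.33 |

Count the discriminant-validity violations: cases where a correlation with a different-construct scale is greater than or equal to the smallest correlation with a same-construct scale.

Convergent (same construct = reading fluency): Scale B, Scale A.
Smallest convergent = 0.52. Discriminant values: 0.21, 0.71, 0.42, 0.33; count ≥ 0.52 → 1.

1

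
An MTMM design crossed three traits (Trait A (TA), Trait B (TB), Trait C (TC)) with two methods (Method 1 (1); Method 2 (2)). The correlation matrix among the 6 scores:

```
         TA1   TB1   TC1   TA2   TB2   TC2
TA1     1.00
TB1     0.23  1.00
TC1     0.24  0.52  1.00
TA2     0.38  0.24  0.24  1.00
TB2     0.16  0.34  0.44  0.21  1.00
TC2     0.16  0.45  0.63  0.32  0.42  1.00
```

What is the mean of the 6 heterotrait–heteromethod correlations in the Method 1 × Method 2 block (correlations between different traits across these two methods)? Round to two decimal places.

HTHM values (method 1 × method 2): 0.16, 0.16, 0.24, 0.45, 0.24, 0.44; mean = 1.69/6 = 0.28.

0.28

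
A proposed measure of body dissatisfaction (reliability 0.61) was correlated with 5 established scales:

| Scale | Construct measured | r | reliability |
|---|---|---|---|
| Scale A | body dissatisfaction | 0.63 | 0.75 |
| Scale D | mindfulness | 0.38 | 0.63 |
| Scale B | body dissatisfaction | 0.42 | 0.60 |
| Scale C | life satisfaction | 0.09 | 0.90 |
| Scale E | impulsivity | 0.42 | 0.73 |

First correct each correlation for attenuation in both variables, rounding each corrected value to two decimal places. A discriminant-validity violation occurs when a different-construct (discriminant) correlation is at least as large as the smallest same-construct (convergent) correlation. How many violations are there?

Disattenuated r (r / √(r_scale · r_new)):
  Scale A (conv): 0.63 / √(0.75·0.61) = 0.93
  Scale D (disc): 0.38 / √(0.63·0.61) = 0.61
  Scale B (conv): 0.42 / √(0.60·0.61) = 0.69
  Scale C (disc): 0.09 / √(0.90·0.61) = 0.12
  Scale E (disc): 0.42 / √(0.73·0.61) = 0.63
Smallest convergent = 0.69. Discriminant values: 0.61, 0.12, 0.63; count ≥ 0.69 → 0.

0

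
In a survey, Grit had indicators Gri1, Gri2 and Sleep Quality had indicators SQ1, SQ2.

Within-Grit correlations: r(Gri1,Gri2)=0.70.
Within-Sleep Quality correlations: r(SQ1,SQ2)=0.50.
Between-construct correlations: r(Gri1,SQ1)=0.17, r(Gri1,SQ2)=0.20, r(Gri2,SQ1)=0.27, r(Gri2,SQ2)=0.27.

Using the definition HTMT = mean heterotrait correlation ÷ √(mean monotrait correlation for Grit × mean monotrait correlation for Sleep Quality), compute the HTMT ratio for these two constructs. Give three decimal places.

0.385

Mean between = 0.91/4 = 0.2275.
Mean within-Gri = 0.70/1 = 0.7000; mean within-SQ = 0.50/1 = 0.5000.
Geometric mean = √(0.7000 × 0.5000) = 0.5916.
HTMT = 0.2275 / 0.5916 = 0.385.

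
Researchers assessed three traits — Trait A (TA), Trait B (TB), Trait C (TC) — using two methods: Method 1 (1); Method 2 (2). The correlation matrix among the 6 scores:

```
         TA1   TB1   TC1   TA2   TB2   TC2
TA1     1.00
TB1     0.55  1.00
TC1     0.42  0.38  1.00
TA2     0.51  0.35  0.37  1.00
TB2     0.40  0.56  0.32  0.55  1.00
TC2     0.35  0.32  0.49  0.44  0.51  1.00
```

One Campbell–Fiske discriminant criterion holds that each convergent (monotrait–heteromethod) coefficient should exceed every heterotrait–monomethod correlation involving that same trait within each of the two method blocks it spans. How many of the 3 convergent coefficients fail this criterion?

2

Checking each validity diagonal entry against its comparison values:
TA (methods 1·2): 0.51 vs {0.55, 0.55, 0.42, 0.44} → fail.
TB (methods 1·2): 0.56 vs {0.55, 0.55, 0.38, 0.51} → pass.
TC (methods 1·2): 0.49 vs {0.42, 0.44, 0.38, 0.51} → fail.
2 of 3 fail.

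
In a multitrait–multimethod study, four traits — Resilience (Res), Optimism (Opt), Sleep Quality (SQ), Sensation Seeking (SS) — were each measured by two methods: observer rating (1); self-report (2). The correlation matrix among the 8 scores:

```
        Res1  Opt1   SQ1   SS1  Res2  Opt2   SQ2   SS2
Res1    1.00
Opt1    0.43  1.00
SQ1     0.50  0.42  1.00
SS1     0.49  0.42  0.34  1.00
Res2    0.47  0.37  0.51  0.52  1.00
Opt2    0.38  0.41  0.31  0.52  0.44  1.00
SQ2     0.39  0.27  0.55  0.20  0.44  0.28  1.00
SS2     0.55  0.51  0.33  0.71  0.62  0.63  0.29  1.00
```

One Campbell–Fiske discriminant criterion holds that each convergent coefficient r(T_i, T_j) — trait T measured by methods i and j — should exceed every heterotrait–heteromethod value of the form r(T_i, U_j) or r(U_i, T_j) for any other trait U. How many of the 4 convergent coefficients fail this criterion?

2

Checking each validity diagonal entry against its comparison values:
Res (methods 1·2): 0.47 vs {0.38, 0.37, 0.39, 0.51, 0.55, 0.52} → fail.
Opt (methods 1·2): 0.41 vs {0.37, 0.38, 0.27, 0.31, 0.51, 0.52} → fail.
SQ (methods 1·2): 0.55 vs {0.51, 0.39, 0.31, 0.27, 0.33, 0.20} → pass.
SS (methods 1·2): 0.71 vs {0.52, 0.55, 0.52, 0.51, 0.20, 0.33} → pass.
2 of 4 fail.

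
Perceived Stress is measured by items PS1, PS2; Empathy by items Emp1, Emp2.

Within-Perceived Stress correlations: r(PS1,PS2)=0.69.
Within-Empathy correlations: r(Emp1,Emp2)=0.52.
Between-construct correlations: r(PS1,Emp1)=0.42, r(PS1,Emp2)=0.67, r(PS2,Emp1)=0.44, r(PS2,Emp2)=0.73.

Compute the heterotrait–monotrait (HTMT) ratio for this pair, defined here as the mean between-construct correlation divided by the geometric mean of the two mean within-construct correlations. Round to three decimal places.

Between-construct mean = 2.26/4 = 0.5650.
Mean within-PS = 0.69/1 = 0.6900; mean within-Emp = 0.52/1 = 0.5200.
Geometric mean = √(0.6900 × 0.5200) = 0.5990.
HTMT = 0.5650 / 0.5990 = 0.943.

0.943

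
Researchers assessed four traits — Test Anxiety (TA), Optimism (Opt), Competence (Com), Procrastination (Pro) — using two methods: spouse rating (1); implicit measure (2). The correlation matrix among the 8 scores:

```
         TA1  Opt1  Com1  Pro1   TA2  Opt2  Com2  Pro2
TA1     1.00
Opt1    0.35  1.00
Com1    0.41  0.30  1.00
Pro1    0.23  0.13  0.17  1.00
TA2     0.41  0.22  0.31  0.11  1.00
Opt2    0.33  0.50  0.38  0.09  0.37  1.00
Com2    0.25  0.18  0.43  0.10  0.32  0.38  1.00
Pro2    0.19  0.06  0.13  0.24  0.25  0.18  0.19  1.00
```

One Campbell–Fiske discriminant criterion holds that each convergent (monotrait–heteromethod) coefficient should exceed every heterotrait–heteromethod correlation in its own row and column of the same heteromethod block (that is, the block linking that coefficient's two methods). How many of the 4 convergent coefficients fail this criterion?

Convergent coefficients and their comparison sets:
TA (methods 1·2): 0.41 vs {0.33, 0.22, 0.25, 0.31, 0.19, 0.11} → pass.
Opt (methods 1·2): 0.50 vs {0.22, 0.33, 0.18, 0.38, 0.06, 0.09} → pass.
Com (methods 1·2): 0.43 vs {0.31, 0.25, 0.38, 0.18, 0.13, 0.10} → pass.
Pro (methods 1·2): 0.24 vs {0.11, 0.19, 0.09, 0.06, 0.10, 0.13} → pass.
0 of 4 fail.

0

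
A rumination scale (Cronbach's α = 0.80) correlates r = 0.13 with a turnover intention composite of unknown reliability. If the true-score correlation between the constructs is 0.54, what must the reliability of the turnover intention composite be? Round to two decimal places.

0.07

r_true = r_obs / √(r_xx · r_yy) ⇒ 0.54 = 0.13 / √(0.80 · r_yy).
√(0.80 · r_yy) = 0.13 / 0.54 = 0.2407; 0.80 · r_yy = 0.0579; r_yy = 0.0579 / 0.80 ≈ 0.07.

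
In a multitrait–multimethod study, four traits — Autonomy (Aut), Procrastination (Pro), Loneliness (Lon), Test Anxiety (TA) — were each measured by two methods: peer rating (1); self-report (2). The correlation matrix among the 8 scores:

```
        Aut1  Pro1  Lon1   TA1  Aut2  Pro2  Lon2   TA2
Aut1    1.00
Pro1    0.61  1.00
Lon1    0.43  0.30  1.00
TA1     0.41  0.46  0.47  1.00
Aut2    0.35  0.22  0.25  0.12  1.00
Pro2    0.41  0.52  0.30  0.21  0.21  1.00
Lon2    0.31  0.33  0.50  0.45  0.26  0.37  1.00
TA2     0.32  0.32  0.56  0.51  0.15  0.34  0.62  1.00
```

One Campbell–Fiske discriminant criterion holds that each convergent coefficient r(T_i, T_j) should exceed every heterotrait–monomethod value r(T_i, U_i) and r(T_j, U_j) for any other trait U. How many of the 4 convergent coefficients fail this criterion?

4

Each convergent coefficient versus the relevant comparison correlations:
Aut (methods 1·2): 0.35 vs {0.61, 0.21, 0.43, 0.26, 0.41, 0.15} → fail.
Pro (methods 1·2): 0.52 vs {0.61, 0.21, 0.30, 0.37, 0.46, 0.34} → fail.
Lon (methods 1·2): 0.50 vs {0.43, 0.26, 0.30, 0.37, 0.47, 0.62} → fail.
TA (methods 1·2): 0.51 vs {0.41, 0.15, 0.46, 0.34, 0.47, 0.62} → fail.
4 of 4 fail.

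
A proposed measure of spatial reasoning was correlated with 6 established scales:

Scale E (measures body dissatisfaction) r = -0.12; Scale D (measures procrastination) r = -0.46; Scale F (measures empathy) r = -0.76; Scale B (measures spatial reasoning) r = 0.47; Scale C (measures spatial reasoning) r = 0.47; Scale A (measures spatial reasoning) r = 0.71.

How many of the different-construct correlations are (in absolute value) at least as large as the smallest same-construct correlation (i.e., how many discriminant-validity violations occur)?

1

Convergent (same construct = spatial reasoning): Scale B, Scale C, Scale A.
Smallest convergent = 0.47. Discriminant |r|: 0.12, 0.46, 0.76; count ≥ 0.47 → 1.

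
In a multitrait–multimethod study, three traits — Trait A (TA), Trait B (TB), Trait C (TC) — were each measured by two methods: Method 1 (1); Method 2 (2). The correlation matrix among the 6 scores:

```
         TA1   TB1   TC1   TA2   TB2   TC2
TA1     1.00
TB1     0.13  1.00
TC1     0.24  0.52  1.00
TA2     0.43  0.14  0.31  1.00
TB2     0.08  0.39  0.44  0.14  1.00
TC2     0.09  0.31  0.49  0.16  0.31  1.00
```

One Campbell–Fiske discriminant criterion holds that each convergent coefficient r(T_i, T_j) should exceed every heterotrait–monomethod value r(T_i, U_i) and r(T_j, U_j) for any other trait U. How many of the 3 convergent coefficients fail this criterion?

Checking each validity diagonal entry against its comparison values:
TA (methods 1·2): 0.43 vs {0.13, 0.14, 0.24, 0.16} → pass.
TB (methods 1·2): 0.39 vs {0.13, 0.14, 0.52, 0.31} → fail.
TC (methods 1·2): 0.49 vs {0.24, 0.16, 0.52, 0.31} → fail.
2 of 3 fail.

2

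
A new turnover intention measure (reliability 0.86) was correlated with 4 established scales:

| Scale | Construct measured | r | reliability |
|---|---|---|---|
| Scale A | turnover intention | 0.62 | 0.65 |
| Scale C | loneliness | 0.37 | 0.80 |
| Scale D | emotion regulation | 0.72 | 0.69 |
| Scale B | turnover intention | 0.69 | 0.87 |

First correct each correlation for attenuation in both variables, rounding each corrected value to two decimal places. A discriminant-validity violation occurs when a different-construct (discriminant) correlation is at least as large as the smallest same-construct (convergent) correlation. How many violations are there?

1

Disattenuated r (r / √(r_scale · r_new)):
  Scale A (conv): 0.62 / √(0.65·0.86) = 0.83
  Scale C (disc): 0.37 / √(0.80·0.86) = 0.45
  Scale D (disc): 0.72 / √(0.69·0.86) = 0.93
  Scale B (conv): 0.69 / √(0.87·0.86) = 0.80
Smallest convergent = 0.80. Discriminant values: 0.45, 0.93; count ≥ 0.80 → 1.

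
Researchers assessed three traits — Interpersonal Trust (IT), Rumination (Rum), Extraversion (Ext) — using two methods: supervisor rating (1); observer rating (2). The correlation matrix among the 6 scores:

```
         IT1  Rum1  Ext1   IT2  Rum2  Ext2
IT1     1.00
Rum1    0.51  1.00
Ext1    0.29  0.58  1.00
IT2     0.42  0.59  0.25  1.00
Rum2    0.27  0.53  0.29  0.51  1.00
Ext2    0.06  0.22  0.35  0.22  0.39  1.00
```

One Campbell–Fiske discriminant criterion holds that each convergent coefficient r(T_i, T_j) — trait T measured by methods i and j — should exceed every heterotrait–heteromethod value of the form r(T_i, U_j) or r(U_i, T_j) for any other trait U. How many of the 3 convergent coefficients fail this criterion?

Checking each validity diagonal entry against its comparison values:
IT (methods 1·2): 0.42 vs {0.27, 0.59, 0.06, 0.25} → fail.
Rum (methods 1·2): 0.53 vs {0.59, 0.27, 0.22, 0.29} → fail.
Ext (methods 1·2): 0.35 vs {0.25, 0.06, 0.29, 0.22} → pass.
2 of 3 fail.

2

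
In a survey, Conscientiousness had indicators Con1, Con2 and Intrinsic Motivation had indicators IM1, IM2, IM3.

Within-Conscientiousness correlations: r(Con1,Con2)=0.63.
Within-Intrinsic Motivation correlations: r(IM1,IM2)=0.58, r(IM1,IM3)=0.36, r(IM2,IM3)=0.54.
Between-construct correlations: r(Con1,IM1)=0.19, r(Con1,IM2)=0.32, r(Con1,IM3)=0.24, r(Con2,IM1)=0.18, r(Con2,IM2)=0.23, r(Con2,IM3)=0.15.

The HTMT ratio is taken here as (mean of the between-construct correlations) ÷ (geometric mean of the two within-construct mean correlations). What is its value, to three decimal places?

Mean heterotrait r = 1.31/6 = 0.2183.
Mean within-Con = 0.63/1 = 0.6300; mean within-IM = 1.48/3 = 0.4933.
Geometric mean = √(0.6300 × 0.4933) = 0.5575.
HTMT = 0.2183 / 0.5575 = 0.392.

0.392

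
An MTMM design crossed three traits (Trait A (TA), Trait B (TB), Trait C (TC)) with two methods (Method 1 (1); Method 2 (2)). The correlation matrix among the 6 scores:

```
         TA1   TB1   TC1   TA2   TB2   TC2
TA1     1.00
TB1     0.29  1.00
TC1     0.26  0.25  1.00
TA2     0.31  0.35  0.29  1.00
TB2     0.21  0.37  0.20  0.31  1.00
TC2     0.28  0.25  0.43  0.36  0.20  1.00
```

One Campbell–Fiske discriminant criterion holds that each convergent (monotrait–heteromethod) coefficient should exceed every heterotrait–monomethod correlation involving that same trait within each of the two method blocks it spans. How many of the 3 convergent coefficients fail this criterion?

Convergent coefficients and their comparison sets:
TA (methods 1·2): 0.31 vs {0.29, 0.31, 0.26, 0.36} → fail.
TB (methods 1·2): 0.37 vs {0.29, 0.31, 0.25, 0.20} → pass.
TC (methods 1·2): 0.43 vs {0.26, 0.36, 0.25, 0.20} → pass.
1 of 3 fail.

1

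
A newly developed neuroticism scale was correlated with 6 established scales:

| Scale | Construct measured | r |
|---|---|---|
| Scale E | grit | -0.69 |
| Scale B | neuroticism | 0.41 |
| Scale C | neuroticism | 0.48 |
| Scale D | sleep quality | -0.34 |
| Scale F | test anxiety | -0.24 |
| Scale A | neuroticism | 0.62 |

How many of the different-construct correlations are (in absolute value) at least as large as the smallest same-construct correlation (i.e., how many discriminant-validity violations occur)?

Convergent (same construct = neuroticism): Scale B, Scale C, Scale A.
Smallest convergent = 0.41. Discriminant |r|: 0.69, 0.34, 0.24; count ≥ 0.41 → 1.

1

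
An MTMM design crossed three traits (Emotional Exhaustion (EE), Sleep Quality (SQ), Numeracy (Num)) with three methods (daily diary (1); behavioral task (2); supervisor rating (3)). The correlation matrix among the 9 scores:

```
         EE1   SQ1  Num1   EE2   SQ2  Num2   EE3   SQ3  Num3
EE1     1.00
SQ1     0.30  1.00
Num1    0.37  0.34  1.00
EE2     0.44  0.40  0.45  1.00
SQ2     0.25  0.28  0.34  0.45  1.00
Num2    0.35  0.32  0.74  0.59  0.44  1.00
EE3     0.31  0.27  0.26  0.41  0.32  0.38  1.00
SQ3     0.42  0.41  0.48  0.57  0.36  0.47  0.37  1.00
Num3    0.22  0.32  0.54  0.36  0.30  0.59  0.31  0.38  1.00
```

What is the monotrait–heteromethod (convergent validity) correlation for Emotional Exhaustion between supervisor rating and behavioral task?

0.41

Same trait (EE), different methods: r(EE3, EE2) = 0.41.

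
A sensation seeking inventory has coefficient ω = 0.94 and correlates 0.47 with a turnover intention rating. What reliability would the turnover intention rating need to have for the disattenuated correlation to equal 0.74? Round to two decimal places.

0.43

r_true = r_obs / √(r_xx · r_yy) ⇒ 0.74 = 0.47 / √(0.94 · r_yy).
√(0.94 · r_yy) = 0.47 / 0.74 = 0.6351; 0.94 · r_yy = 0.4034; r_yy = 0.4034 / 0.94 ≈ 0.43.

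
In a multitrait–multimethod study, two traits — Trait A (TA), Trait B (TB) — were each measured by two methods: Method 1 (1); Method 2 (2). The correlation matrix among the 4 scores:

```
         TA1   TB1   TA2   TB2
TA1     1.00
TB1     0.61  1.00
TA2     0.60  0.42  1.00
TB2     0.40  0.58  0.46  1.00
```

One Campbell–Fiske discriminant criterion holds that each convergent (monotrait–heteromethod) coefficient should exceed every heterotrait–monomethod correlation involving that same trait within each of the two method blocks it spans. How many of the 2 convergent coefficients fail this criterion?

Each convergent coefficient versus the relevant comparison correlations:
TA (methods 1·2): 0.60 vs {0.61, 0.46} → fail.
TB (methods 1·2): 0.58 vs {0.61, 0.46} → fail.
2 of 2 fail.

2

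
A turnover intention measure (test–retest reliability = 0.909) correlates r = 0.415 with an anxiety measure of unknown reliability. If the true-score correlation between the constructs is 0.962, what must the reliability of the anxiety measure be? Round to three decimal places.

r_true = r_obs / √(r_xx · r_yy) ⇒ 0.962 = 0.415 / √(0.909 · r_yy).
√(0.909 · r_yy) = 0.415 / 0.962 = 0.4314; 0.909 · r_yy = 0.1861; r_yy = 0.1861 / 0.909 ≈ 0.205.

0.205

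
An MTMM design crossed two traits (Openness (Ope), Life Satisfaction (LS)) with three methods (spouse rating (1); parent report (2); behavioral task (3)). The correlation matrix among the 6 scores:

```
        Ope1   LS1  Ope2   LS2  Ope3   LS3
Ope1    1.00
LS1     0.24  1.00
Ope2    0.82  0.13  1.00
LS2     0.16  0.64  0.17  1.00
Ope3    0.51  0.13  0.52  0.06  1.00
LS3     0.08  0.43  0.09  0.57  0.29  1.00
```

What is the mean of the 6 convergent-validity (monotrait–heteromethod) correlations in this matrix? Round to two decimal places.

0.58

Convergent values: 0.82, 0.51, 0.52, 0.64, 0.43, 0.57; mean = 3.49/6 = 0.58.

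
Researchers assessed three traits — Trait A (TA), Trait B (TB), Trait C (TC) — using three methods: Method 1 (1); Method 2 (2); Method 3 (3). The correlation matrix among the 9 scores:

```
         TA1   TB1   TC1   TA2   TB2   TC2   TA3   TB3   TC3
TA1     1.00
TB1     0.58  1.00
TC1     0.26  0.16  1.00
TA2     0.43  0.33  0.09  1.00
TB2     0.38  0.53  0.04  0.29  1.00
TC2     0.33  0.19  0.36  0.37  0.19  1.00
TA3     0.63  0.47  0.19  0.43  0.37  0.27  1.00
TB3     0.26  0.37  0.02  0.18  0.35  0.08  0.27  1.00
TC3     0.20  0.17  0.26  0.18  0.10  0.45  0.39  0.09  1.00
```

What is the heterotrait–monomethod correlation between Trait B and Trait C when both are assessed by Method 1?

Different traits, same method: r(TB1, TC1) = 0.16.

0.16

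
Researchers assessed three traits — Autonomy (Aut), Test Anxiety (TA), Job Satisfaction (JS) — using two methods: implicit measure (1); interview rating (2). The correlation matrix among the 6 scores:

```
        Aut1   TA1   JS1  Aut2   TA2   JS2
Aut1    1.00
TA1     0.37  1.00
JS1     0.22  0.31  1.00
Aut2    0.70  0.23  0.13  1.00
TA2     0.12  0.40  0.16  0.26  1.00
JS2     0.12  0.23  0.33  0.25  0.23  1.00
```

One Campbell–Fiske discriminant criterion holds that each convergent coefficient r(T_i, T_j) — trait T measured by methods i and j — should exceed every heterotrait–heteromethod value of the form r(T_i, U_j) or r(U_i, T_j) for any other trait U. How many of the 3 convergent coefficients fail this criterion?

Checking each validity diagonal entry against its comparison values:
Aut (methods 1·2): 0.70 vs {0.12, 0.23, 0.12, 0.13} → pass.
TA (methods 1·2): 0.40 vs {0.23, 0.12, 0.23, 0.16} → pass.
JS (methods 1·2): 0.33 vs {0.13, 0.12, 0.16, 0.23} → pass.
0 of 3 fail.

0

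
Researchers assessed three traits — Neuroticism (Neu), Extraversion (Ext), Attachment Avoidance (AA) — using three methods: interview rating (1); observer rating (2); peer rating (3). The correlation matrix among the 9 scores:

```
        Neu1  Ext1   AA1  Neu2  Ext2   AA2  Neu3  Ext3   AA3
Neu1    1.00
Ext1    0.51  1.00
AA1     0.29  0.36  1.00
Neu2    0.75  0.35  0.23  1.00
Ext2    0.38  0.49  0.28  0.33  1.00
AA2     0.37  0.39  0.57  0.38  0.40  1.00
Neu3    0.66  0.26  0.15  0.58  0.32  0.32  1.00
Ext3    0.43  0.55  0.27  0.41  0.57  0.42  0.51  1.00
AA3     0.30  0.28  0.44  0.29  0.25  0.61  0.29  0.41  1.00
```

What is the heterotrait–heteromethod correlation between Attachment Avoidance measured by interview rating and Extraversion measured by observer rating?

0.28

Different traits and methods: r(AA1, Ext2) = 0.28.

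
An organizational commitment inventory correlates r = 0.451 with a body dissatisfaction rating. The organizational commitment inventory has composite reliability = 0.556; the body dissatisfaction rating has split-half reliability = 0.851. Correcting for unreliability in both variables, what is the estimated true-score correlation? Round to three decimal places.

0.656

r_true = r_obs / √(r_xx · r_yy) = 0.451 / √(0.556 × 0.851) = 0.451 / √0.473156 = 0.451 / 0.6879 ≈ 0.656.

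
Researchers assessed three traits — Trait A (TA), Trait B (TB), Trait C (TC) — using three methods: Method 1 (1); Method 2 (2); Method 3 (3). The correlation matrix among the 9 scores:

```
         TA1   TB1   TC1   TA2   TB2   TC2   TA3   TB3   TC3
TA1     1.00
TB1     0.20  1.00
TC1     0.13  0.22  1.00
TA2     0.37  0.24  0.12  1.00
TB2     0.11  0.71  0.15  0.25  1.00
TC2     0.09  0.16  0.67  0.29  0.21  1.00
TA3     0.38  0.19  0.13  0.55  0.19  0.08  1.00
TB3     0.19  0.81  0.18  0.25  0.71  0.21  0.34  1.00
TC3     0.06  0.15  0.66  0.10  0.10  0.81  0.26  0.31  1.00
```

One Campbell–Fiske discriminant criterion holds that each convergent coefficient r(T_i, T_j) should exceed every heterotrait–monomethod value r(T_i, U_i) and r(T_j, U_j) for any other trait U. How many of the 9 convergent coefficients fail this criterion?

0

Each convergent coefficient versus the relevant comparison correlations:
TA (methods 1·2): 0.37 vs {0.20, 0.25, 0.13, 0.29} → pass.
TA (methods 1·3): 0.38 vs {0.20, 0.34, 0.13, 0.26} → pass.
TA (methods 2·3): 0.55 vs {0.25, 0.34, 0.29, 0.26} → pass.
TB (methods 1·2): 0.71 vs {0.20, 0.25, 0.22, 0.21} → pass.
TB (methods 1·3): 0.81 vs {0.20, 0.34, 0.22, 0.31} → pass.
TB (methods 2·3): 0.71 vs {0.25, 0.34, 0.21, 0.31} → pass.
TC (methods 1·2): 0.67 vs {0.13, 0.29, 0.22, 0.21} → pass.
TC (methods 1·3): 0.66 vs {0.13, 0.26, 0.22, 0.31} → pass.
TC (methods 2·3): 0.81 vs {0.29, 0.26, 0.21, 0.31} → pass.
0 of 9 fail.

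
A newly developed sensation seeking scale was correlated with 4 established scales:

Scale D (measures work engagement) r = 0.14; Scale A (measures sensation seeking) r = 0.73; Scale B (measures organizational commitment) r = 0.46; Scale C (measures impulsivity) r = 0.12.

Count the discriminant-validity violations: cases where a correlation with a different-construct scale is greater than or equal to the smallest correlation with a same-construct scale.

Convergent (same construct = sensation seeking): Scale A.
Smallest convergent = 0.73. Discriminant values: 0.14, 0.46, 0.12; count ≥ 0.73 → 0.

0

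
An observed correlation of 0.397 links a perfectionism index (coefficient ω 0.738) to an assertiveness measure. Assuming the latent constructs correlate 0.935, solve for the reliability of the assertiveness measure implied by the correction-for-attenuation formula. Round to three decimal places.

0.244

r_true = r_obs / √(r_xx · r_yy) ⇒ 0.935 = 0.397 / √(0.738 · r_yy).
√(0.738 · r_yy) = 0.397 / 0.935 = 0.4246; 0.738 · r_yy = 0.1803; r_yy = 0.1803 / 0.738 ≈ 0.244.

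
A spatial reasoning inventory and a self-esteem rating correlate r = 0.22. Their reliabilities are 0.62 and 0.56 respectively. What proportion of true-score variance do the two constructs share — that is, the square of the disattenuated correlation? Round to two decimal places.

Disattenuated r = 0.22 / √(0.62 × 0.56) = 0.22 / 0.5892 = 0.3734.
Shared true-score variance = 0.3734² = 0.1394 ≈ 0.14.

0.14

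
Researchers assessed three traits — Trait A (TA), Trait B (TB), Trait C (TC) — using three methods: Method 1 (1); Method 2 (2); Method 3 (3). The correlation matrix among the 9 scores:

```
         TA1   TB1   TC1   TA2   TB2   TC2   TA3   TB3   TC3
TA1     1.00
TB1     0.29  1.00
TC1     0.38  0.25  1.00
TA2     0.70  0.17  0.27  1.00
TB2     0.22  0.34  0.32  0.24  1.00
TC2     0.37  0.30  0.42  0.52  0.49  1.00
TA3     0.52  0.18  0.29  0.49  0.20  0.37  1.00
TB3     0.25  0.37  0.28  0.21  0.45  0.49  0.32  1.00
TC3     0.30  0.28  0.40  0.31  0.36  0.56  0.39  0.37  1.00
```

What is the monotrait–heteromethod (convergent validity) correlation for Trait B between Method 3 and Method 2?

0.45

Same trait (TB), different methods: r(TB3, TB2) = 0.45.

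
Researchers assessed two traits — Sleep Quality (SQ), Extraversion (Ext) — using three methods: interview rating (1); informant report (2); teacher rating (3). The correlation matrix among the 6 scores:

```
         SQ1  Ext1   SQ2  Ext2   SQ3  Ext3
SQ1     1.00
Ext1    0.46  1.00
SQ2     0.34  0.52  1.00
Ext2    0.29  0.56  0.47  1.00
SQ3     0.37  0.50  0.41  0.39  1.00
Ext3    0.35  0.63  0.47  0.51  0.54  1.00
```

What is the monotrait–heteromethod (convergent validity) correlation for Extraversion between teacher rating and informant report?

Same trait (Ext), different methods: r(Ext3, Ext2) = 0.51.

0.51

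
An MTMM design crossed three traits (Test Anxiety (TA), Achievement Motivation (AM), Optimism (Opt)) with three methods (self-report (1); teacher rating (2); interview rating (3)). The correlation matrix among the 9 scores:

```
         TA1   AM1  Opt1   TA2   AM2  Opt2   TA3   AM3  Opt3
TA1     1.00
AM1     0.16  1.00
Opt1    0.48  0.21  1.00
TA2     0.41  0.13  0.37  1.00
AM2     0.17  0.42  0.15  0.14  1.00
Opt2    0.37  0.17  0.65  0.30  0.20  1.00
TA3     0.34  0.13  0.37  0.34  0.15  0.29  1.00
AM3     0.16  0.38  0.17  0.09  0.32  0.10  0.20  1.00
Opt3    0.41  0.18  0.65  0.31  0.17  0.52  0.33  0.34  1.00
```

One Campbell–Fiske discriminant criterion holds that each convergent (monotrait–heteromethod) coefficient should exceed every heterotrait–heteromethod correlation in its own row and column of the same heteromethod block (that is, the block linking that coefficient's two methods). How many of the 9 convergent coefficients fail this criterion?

1

Convergent coefficients and their comparison sets:
TA (methods 1·2): 0.41 vs {0.17, 0.13, 0.37, 0.37} → pass.
TA (methods 1·3): 0.34 vs {0.16, 0.13, 0.41, 0.37} → fail.
TA (methods 2·3): 0.34 vs {0.09, 0.15, 0.31, 0.29} → pass.
AM (methods 1·2): 0.42 vs {0.13, 0.17, 0.17, 0.15} → pass.
AM (methods 1·3): 0.38 vs {0.13, 0.16, 0.18, 0.17} → pass.
AM (methods 2·3): 0.32 vs {0.15, 0.09, 0.17, 0.10} → pass.
Opt (methods 1·2): 0.65 vs {0.37, 0.37, 0.15, 0.17} → pass.
Opt (methods 1·3): 0.65 vs {0.37, 0.41, 0.17, 0.18} → pass.
Opt (methods 2·3): 0.52 vs {0.29, 0.31, 0.10, 0.17} → pass.
1 of 9 fail.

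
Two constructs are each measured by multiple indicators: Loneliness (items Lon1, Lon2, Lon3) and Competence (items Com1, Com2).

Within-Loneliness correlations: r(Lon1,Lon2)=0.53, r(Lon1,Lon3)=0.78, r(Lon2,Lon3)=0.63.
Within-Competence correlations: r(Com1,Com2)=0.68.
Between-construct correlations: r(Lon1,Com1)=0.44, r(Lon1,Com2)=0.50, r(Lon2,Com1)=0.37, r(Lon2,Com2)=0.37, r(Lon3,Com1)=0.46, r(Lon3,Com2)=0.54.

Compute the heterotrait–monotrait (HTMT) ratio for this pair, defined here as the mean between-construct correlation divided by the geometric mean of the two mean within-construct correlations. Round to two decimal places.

0.67

Mean between = 2.68/6 = 0.4467.
Mean within-Lon = 1.94/3 = 0.6467; mean within-Com = 0.68/1 = 0.6800.
Geometric mean = √(0.6467 × 0.6800) = 0.6631.
HTMT = 0.4467 / 0.6631 = 0.67.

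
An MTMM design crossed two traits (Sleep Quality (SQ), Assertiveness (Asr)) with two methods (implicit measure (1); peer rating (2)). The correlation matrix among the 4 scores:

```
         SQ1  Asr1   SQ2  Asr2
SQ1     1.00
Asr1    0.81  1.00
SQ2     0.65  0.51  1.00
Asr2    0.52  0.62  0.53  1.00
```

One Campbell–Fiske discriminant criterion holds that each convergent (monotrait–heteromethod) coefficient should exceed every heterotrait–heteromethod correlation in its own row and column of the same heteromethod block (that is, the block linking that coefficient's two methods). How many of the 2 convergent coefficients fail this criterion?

0

Each convergent coefficient versus the relevant comparison correlations:
SQ (methods 1·2): 0.65 vs {0.52, 0.51} → pass.
Asr (methods 1·2): 0.62 vs {0.51, 0.52} → pass.
0 of 2 fail.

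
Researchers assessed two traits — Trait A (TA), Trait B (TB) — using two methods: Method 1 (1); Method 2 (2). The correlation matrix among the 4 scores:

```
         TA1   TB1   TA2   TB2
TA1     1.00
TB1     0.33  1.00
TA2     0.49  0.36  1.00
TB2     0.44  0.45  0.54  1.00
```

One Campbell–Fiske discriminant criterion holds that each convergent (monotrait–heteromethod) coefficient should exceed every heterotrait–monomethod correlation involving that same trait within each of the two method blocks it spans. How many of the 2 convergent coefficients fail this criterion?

2

Checking each validity diagonal entry against its comparison values:
TA (methods 1·2): 0.49 vs {0.33, 0.54} → fail.
TB (methods 1·2): 0.45 vs {0.33, 0.54} → fail.
2 of 2 fail.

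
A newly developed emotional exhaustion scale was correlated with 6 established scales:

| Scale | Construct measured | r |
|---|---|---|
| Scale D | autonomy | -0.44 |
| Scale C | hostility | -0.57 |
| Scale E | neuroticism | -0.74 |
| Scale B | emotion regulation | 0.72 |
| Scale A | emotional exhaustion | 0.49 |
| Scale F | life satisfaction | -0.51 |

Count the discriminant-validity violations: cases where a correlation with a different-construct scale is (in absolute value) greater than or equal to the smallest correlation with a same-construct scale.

Convergent (same construct = emotional exhaustion): Scale A.
Smallest convergent = 0.49. Discriminant |r|: 0.44, 0.57, 0.74, 0.72, 0.51; count ≥ 0.49 → 4.

4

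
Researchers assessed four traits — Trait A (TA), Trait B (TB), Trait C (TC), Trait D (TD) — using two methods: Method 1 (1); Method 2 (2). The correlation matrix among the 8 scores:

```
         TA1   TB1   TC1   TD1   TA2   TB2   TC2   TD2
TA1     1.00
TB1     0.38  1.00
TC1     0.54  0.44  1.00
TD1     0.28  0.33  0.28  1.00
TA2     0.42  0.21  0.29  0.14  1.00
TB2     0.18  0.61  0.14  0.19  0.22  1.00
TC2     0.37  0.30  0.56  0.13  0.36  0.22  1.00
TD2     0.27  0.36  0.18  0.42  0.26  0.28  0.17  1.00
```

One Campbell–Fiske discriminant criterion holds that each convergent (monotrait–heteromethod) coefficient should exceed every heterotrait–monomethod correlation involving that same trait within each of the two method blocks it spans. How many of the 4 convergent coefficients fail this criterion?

1

Each convergent coefficient versus the relevant comparison correlations:
TA (methods 1·2): 0.42 vs {0.38, 0.22, 0.54, 0.36, 0.28, 0.26} → fail.
TB (methods 1·2): 0.61 vs {0.38, 0.22, 0.44, 0.22, 0.33, 0.28} → pass.
TC (methods 1·2): 0.56 vs {0.54, 0.36, 0.44, 0.22, 0.28, 0.17} → pass.
TD (methods 1·2): 0.42 vs {0.28, 0.26, 0.33, 0.28, 0.28, 0.17} → pass.
1 of 4 fail.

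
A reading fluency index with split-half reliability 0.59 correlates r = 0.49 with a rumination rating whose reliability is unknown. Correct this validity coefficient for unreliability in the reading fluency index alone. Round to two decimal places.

Single correction: r_c = r_obs / √r_xx = 0.49 / √0.59 = 0.49 / 0.7681 ≈ 0.64.

0.64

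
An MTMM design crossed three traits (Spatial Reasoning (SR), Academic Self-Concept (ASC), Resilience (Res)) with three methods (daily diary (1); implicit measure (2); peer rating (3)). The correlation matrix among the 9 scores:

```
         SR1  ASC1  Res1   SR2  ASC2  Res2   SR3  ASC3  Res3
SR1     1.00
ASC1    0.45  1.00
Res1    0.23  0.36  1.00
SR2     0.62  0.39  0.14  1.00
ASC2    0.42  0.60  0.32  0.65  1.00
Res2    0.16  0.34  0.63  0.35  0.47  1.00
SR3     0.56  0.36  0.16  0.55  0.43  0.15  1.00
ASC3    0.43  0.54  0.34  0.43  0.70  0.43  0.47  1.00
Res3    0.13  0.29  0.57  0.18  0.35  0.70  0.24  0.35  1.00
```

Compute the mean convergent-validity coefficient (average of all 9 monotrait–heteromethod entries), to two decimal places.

Convergent values: 0.62, 0.56, 0.55, 0.60, 0.54, 0.70, 0.63, 0.57, 0.70; mean = 5.47/9 = 0.61.

0.61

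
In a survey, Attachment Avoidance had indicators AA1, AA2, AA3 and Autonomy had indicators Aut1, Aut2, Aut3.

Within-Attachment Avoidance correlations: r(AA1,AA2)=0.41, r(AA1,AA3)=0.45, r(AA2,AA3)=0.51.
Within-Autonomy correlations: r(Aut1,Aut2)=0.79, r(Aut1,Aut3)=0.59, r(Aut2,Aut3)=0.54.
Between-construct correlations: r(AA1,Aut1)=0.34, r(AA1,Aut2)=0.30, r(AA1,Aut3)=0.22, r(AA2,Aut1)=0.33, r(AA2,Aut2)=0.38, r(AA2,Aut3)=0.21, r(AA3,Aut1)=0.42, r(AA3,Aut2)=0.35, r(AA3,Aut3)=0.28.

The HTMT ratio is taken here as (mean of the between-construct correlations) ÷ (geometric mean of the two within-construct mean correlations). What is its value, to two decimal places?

0.58

Between-construct mean = 2.83/9 = 0.3144.
Mean within-AA = 1.37/3 = 0.4567; mean within-Aut = 1.92/3 = 0.6400.
Geometric mean = √(0.4567 × 0.6400) = 0.5406.
HTMT = 0.3144 / 0.5406 = 0.58.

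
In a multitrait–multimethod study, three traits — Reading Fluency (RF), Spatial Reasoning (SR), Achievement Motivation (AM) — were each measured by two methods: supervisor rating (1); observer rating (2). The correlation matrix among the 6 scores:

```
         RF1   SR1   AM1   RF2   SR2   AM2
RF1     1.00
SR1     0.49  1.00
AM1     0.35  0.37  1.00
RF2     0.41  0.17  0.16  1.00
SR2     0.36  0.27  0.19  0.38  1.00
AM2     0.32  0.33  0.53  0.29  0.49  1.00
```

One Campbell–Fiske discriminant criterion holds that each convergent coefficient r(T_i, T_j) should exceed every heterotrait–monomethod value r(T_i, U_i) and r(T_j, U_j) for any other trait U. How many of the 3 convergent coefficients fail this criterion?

Checking each validity diagonal entry against its comparison values:
RF (methods 1·2): 0.41 vs {0.49, 0.38, 0.35, 0.29} → fail.
SR (methods 1·2): 0.27 vs {0.49, 0.38, 0.37, 0.49} → fail.
AM (methods 1·2): 0.53 vs {0.35, 0.29, 0.37, 0.49} → pass.
2 of 3 fail.

2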